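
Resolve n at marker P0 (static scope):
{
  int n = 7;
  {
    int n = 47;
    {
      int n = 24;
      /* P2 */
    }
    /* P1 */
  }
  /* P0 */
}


n declared in the same block as P0
n = 7


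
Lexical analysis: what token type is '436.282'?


Pattern: digits with a decimal point
Type: FLOAT_LITERAL


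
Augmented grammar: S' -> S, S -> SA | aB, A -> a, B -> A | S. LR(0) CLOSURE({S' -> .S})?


Start: S' -> .S
For each item with dot before a nonterminal B, add B -> .γ for every B-production
Closure: [S' -> .S, S -> .SA, S -> .aB]


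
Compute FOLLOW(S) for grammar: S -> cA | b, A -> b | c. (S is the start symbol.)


$ ∈ FOLLOW(S). For each A -> αBβ: add FIRST(β)\{ε} to FOLLOW(B); if β nullable, add FOLLOW(A).
FOLLOW(S) = {$}


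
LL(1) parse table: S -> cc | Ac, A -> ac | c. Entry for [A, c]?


For [A, c]: 'c' ∈ FIRST(c)
Entry: A -> c


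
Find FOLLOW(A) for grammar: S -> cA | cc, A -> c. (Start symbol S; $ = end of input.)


$ ∈ FOLLOW(S). For each A -> αBβ: add FIRST(β)\{ε} to FOLLOW(B); if β nullable, add FOLLOW(A).
FOLLOW(A) = {$}


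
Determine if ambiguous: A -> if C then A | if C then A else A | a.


dangling else: 'if C then if C then a else a' parses two ways
Ambiguous


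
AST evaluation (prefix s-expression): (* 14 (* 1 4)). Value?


Evaluate inner: (* 1 4) = 4
Evaluate root: (* 14 4) = 56
Result: 56


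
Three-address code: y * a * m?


Break into single-operator statements:
t1 = y * a
t2 = t1 * m


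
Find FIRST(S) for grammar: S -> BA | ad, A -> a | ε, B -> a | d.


Per alternative of S: FIRST(BA) = {a, d}; FIRST(ad) = {a}
FIRST(S) = {a, d}


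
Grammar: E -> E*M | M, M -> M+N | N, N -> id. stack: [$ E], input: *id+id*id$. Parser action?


shift '*' to continue E -> E*M
Action: shift


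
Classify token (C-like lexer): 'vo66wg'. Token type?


Pattern: letter/underscore followed by alphanumerics, not a keyword
Type: IDENTIFIER


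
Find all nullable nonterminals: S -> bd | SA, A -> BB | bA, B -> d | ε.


A nonterminal is nullable iff some alternative derives ε (directly, or every symbol in it is nullable)
Nullable: {A, B}


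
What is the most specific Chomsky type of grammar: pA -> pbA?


LHS has context (more than one symbol) and |LHS| ≤ |RHS|
Classification: Type 1 (Context-Sensitive)


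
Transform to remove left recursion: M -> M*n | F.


Left-recursive alternatives: M*n; non-recursive: F
Introduce M': M -> FM', M' -> *nM' | ε


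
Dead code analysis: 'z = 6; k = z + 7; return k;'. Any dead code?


z is read by k's definition; k is returned
No dead code


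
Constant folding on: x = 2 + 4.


2 + 4 = 6 at compile time
Optimized: x = 6


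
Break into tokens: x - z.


Scan left to right, longest-match per lexeme
Tokens: ID(x), OP(-), ID(z)


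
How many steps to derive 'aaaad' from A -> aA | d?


Derivation: A => aA => aaA => aaaA => aaaaA => aaaad
Steps: 5


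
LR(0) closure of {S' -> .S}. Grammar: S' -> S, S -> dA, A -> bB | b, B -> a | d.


Start: S' -> .S
For each item with dot before a nonterminal B, add B -> .γ for every B-production
Closure: [S' -> .S, S -> .dA]


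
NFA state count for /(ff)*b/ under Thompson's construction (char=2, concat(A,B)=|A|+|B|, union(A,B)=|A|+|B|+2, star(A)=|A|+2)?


Syntax tree has 3 char leaf(s), 0 union(s), 1 star(s)
chars contribute 3×2 = 6; each union adds +2; each star adds +2
Total: 6 + 0 + 2 = 8 states


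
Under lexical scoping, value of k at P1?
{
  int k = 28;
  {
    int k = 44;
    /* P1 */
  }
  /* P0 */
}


k declared in the same block as P1
k = 44


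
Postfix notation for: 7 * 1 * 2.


Left to right (same or higher precedence on left)
Postfix: 7 1 * 2 *


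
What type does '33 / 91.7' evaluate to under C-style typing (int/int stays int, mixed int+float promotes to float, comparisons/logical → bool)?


Operand types: int / float
Rule: mixed int/float promotes to float; int/int stays int
Result type: float


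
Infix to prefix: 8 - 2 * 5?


'*' binds tighter: tree is (- 8 (* 2 5))
Prefix: - 8 * 2 5


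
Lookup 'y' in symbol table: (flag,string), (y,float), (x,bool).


Lookup 'y' → type float


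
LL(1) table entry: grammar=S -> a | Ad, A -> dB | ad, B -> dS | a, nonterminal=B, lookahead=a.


For [B, a]: 'a' ∈ FIRST(a)
Entry: B -> a


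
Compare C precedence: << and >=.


'<<' is shift (level 8); '>=' is relational (level 7)
Higher level binds tighter
'<<' has higher precedence than '>='


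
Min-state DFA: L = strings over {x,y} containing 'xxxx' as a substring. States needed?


KMP-style automaton: 4 progress states + 1 absorbing accept = 5
Minimal DFA: 5 states


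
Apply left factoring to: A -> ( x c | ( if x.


Common prefix: '('
Factored: A -> ( A', A' -> x c | if x


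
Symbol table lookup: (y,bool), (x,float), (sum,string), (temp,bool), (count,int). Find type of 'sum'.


Lookup 'sum' → type string


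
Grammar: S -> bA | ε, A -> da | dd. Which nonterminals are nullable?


A nonterminal is nullable iff some alternative derives ε (directly, or every symbol in it is nullable)
Nullable: {S}


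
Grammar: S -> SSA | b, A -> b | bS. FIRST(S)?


Per alternative of S: FIRST(SSA) = {b}; FIRST(b) = {b}
FIRST(S) = {b}


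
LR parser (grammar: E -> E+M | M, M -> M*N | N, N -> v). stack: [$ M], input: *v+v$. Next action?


shift '*' to continue M -> M*N
Action: shift


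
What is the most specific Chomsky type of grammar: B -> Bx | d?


Left-linear: every RHS is a terminal or one nonterminal followed by a terminal
Classification: Type 3 (Regular)


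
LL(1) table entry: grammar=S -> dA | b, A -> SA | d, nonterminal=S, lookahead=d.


For [S, d]: 'd' ∈ FIRST(dA)
Entry: S -> dA


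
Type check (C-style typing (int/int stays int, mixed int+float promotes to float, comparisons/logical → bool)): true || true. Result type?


Operand types: bool || bool
Rule: logical operators take bool operands and yield bool
Result type: bool


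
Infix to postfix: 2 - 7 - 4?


Left to right (same or higher precedence on left)
Postfix: 2 7 - 4 -


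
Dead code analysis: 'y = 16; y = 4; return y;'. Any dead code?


first assignment to y is overwritten before any read
Dead: 'y = 16'


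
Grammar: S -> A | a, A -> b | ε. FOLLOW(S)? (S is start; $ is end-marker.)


$ ∈ FOLLOW(S). For each A -> αBβ: add FIRST(β)\{ε} to FOLLOW(B); if β nullable, add FOLLOW(A).
FOLLOW(S) = {$}


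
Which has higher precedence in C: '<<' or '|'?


'<<' is shift (level 8); '|' is bitwise OR (level 3)
Higher level binds tighter
'<<' has higher precedence than '|'


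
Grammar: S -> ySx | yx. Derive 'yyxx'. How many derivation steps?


Derivation: S => ySx => yyxx
Steps: 2


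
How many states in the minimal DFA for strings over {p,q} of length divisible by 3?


Track length mod 3: states 0..2, accept at 0
Minimal DFA: 3 states


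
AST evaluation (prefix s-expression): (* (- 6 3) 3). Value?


Evaluate inner: (- 6 3) = 3
Evaluate root: (* 3 3) = 9
Result: 9


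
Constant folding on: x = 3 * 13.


3 * 13 = 39 at compile time
Optimized: x = 39


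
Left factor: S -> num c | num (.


Common prefix: 'num'
Factored: S -> num S', S' -> c | (


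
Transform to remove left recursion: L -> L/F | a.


Left-recursive alternatives: L/F; non-recursive: a
Introduce L': L -> aL', L' -> /FL' | ε


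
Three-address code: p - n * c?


Break into single-operator statements:
t1 = n * c
t2 = p - t1


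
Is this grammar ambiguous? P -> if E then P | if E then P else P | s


dangling else: 'if E then if E then s else s' parses two ways
Ambiguous


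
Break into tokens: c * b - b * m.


Scan left to right, longest-match per lexeme
Tokens: ID(c), OP(*), ID(b), OP(-), ID(b), OP(*), ID(m)


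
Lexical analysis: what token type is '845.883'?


Pattern: digits with a decimal point
Type: FLOAT_LITERAL


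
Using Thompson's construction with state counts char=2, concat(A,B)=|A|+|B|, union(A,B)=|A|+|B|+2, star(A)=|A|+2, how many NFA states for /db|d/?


Syntax tree has 3 char leaf(s), 1 union(s), 0 star(s)
chars contribute 3×2 = 6; each union adds +2; each star adds +2
Total: 6 + 2 + 0 = 8 states


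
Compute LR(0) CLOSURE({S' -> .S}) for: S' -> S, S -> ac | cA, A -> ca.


Start: S' -> .S
For each item with dot before a nonterminal B, add B -> .γ for every B-production
Closure: [S' -> .S, S -> .ac, S -> .cA]


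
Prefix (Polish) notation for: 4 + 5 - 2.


left-to-right (same/higher precedence on left): tree is (- (+ 4 5) 2)
Prefix: - + 4 5 2


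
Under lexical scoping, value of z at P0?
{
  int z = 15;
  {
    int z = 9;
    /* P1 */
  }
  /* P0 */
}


z declared in the same block as P0
z = 15


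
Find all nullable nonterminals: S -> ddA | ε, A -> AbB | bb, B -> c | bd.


A nonterminal is nullable iff some alternative derives ε (directly, or every symbol in it is nullable)
Nullable: {S}


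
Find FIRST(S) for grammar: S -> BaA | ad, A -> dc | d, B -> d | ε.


Per alternative of S: FIRST(BaA) = {a, d}; FIRST(ad) = {a}
FIRST(S) = {a, d}


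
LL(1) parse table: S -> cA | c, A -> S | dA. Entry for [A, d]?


For [A, d]: 'd' ∈ FIRST(dA)
Entry: A -> dA


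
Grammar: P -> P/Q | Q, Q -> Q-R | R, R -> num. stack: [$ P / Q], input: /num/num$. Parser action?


handle 'P/Q' on top; lookahead ∈ FOLLOW(P) = {/, $}
Action: reduce (P -> P/Q)


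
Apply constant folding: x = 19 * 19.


19 * 19 = 361 at compile time
Optimized: x = 361


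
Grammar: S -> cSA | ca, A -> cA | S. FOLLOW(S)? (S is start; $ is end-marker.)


$ ∈ FOLLOW(S). For each A -> αBβ: add FIRST(β)\{ε} to FOLLOW(B); if β nullable, add FOLLOW(A).
FOLLOW(S) = {$, c}


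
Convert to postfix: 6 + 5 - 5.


Left to right (same or higher precedence on left)
Postfix: 6 5 + 5 -


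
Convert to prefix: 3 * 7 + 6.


left-to-right (same/higher precedence on left): tree is (+ (* 3 7) 6)
Prefix: + * 3 7 6


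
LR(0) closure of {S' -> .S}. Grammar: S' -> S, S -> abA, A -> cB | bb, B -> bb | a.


Start: S' -> .S
For each item with dot before a nonterminal B, add B -> .γ for every B-production
Closure: [S' -> .S, S -> .abA]


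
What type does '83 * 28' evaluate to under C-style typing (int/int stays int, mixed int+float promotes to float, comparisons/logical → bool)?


Operand types: int * int
Rule: mixed int/float promotes to float; int/int stays int
Result type: int


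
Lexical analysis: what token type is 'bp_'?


Pattern: letter/underscore followed by alphanumerics, not a keyword
Type: IDENTIFIER


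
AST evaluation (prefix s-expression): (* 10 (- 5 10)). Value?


Evaluate inner: (- 5 10) = -5
Evaluate root: (* 10 -5) = -50
Result: -50


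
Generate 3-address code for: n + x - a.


Break into single-operator statements:
t1 = n + x
t2 = t1 - a


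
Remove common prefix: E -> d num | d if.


Common prefix: 'd'
Factored: E -> d E', E' -> num | if


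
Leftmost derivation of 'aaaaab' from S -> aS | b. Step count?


Derivation: S => aS => aaS => aaaS => aaaaS => aaaaaS => aaaaab
Steps: 6


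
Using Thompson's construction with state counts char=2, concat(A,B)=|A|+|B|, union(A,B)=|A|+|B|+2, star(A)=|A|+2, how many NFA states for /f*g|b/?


Syntax tree has 3 char leaf(s), 1 union(s), 1 star(s)
chars contribute 3×2 = 6; each union adds +2; each star adds +2
Total: 6 + 2 + 2 = 10 states


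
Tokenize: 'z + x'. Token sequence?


Scan left to right, longest-match per lexeme
Tokens: ID(z), OP(+), ID(x)


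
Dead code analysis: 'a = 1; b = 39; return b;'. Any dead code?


a is assigned but never read
Dead: 'a = 1'


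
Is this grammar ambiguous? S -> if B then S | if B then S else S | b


dangling else: 'if B then if B then b else b' parses two ways
Ambiguous


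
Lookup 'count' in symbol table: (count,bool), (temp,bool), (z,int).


Lookup 'count' → type bool


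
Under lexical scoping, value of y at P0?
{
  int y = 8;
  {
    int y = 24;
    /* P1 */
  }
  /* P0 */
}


y declared in the same block as P0
y = 8


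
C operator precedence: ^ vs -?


'-' is additive (level 9); '^' is bitwise XOR (level 4)
Higher level binds tighter
'-' has higher precedence than '^'


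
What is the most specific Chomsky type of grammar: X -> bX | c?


Right-linear: every RHS is a terminal or a terminal followed by one nonterminal
Classification: Type 3 (Regular)


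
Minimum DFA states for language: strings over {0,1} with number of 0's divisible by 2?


Track (count of 0) mod 2: states 0..1, accept at 0
Minimal DFA: 2 states


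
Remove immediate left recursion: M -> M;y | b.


Left-recursive alternatives: M;y; non-recursive: b
Introduce M': M -> bM', M' -> ;yM' | ε


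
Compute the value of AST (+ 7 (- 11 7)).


Evaluate inner: (- 11 7) = 4
Evaluate root: (+ 7 4) = 11
Result: 11


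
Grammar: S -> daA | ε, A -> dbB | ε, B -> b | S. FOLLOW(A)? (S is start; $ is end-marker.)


$ ∈ FOLLOW(S). For each A -> αBβ: add FIRST(β)\{ε} to FOLLOW(B); if β nullable, add FOLLOW(A).
FOLLOW(A) = {$}


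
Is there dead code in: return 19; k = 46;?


statement follows a return and is unreachable
Dead: 'k = 46'


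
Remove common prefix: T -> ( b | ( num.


Common prefix: '('
Factored: T -> ( T', T' -> b | num


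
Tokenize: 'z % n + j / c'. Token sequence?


Scan left to right, longest-match per lexeme
Tokens: ID(z), OP(%), ID(n), OP(+), ID(j), OP(/), ID(c)


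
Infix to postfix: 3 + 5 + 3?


Left to right (same or higher precedence on left)
Postfix: 3 5 + 3 +


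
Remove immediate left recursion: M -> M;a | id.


Left-recursive alternatives: M;a; non-recursive: id
Introduce M': M -> idM', M' -> ;aM' | ε


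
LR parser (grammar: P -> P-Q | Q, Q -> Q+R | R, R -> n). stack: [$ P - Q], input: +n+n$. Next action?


'+' can extend Q; shift to build Q -> Q+R
Action: shift


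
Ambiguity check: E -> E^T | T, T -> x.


precedence layered via separate nonterminal T: deterministic
Unambiguous


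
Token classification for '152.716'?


Pattern: digits with a decimal point
Type: FLOAT_LITERAL


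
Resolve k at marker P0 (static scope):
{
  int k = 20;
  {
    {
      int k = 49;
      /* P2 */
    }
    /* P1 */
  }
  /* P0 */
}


k declared in the same block as P0
k = 20


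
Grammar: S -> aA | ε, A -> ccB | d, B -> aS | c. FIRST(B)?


Per alternative of B: FIRST(aS) = {a}; FIRST(c) = {c}
FIRST(B) = {a, c}


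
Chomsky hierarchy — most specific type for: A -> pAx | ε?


Single nonterminal LHS, but p^n x^n is not regular
Classification: Type 2 (Context-Free)


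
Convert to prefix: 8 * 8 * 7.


left-to-right (same/higher precedence on left): tree is (* (* 8 8) 7)
Prefix: * * 8 8 7


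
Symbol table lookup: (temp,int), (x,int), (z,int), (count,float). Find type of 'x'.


Lookup 'x' → type int


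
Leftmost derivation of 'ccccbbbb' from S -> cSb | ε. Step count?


Derivation: S => cSb => ccSbb => cccSbbb => ccccSbbbb => ccccbbbb
Steps: 5


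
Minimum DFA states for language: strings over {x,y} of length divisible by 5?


Track length mod 5: states 0..4, accept at 0
Minimal DFA: 5 states


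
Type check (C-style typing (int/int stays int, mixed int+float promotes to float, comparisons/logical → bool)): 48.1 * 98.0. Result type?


Operand types: float * float
Rule: mixed int/float promotes to float; int/int stays int
Result type: float


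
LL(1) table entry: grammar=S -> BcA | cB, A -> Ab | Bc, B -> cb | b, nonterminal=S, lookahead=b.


For [S, b]: 'b' ∈ FIRST(BcA)
Entry: S -> BcA


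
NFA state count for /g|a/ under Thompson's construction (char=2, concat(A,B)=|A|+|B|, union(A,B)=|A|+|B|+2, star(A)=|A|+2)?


Syntax tree has 2 char leaf(s), 1 union(s), 0 star(s)
chars contribute 2×2 = 4; each union adds +2; each star adds +2
Total: 4 + 2 + 0 = 6 states


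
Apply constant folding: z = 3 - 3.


3 - 3 = 0 at compile time
Optimized: z = 0


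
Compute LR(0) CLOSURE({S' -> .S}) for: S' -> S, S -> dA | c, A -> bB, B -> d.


Start: S' -> .S
For each item with dot before a nonterminal B, add B -> .γ for every B-production
Closure: [S' -> .S, S -> .dA, S -> .c]


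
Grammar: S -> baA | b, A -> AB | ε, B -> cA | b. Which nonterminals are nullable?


A nonterminal is nullable iff some alternative derives ε (directly, or every symbol in it is nullable)
Nullable: {A}


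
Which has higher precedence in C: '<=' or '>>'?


'>>' is shift (level 8); '<=' is relational (level 7)
Higher level binds tighter
'>>' has higher precedence than '<='


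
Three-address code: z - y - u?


Break into single-operator statements:
t1 = z - y
t2 = t1 - u


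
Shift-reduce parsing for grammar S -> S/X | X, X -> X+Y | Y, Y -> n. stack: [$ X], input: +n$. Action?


shift '+' to continue X -> X+Y
Action: shift


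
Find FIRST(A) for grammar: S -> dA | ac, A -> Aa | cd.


Per alternative of A: FIRST(Aa) = {c}; FIRST(cd) = {c}
FIRST(A) = {c}


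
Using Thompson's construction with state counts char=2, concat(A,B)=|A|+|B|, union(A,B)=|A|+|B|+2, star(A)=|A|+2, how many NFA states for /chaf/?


Syntax tree has 4 char leaf(s), 0 union(s), 0 star(s)
chars contribute 4×2 = 8; each union adds +2; each star adds +2
Total: 8 + 0 + 0 = 8 states


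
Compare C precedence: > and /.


'/' is multiplicative (level 10); '>' is relational (level 7)
Higher level binds tighter
'/' has higher precedence than '>'


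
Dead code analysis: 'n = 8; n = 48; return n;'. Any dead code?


first assignment to n is overwritten before any read
Dead: 'n = 8'


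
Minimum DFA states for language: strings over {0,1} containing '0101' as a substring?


KMP-style automaton: 4 progress states + 1 absorbing accept = 5
Minimal DFA: 5 states


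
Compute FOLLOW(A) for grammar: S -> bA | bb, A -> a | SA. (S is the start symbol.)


$ ∈ FOLLOW(S). For each A -> αBβ: add FIRST(β)\{ε} to FOLLOW(B); if β nullable, add FOLLOW(A).
FOLLOW(A) = {$, a, b}


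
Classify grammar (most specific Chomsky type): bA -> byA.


LHS has context (more than one symbol) and |LHS| ≤ |RHS|
Classification: Type 1 (Context-Sensitive)


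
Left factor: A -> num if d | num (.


Common prefix: 'num'
Factored: A -> num A', A' -> if d | (


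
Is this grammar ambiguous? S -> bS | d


right-linear, alternatives start with distinct terminals 'b' vs 'd': unique leftmost derivation
Unambiguous


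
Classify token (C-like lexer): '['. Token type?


Pattern: delimiter/punctuation
Type: PUNCTUATION


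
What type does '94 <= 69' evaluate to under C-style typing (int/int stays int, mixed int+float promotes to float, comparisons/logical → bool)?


Operand types: int <= int
Rule: comparison yields bool
Result type: bool


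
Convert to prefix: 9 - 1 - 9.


left-to-right (same/higher precedence on left): tree is (- (- 9 1) 9)
Prefix: - - 9 1 9


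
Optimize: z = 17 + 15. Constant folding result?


17 + 15 = 32 at compile time
Optimized: z = 32


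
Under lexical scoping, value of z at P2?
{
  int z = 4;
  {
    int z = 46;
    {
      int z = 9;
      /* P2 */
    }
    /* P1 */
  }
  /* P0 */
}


z declared in the same block as P2
z = 9


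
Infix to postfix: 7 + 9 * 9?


* has higher precedence, evaluate 9*9 first
Postfix: 7 9 9 * +


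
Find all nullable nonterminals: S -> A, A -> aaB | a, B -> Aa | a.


A nonterminal is nullable iff some alternative derives ε (directly, or every symbol in it is nullable)
Nullable: {}


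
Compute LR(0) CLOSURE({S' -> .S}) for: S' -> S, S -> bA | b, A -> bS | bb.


Start: S' -> .S
For each item with dot before a nonterminal B, add B -> .γ for every B-production
Closure: [S' -> .S, S -> .bA, S -> .b]


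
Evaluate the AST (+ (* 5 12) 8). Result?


Evaluate inner: (* 5 12) = 60
Evaluate root: (+ 60 8) = 68
Result: 68


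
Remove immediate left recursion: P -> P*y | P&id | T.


Left-recursive alternatives: P*y, P&id; non-recursive: T
Introduce P': P -> TP', P' -> *yP' | &idP' | ε


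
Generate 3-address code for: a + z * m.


Break into single-operator statements:
t1 = z * m
t2 = a + t1


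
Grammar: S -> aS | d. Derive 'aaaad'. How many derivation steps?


Derivation: S => aS => aaS => aaaS => aaaaS => aaaad
Steps: 5


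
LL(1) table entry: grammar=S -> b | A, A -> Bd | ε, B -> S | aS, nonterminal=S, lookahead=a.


For [S, a]: 'a' ∈ FIRST(A)
Entry: S -> A


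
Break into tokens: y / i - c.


Scan left to right, longest-match per lexeme
Tokens: ID(y), OP(/), ID(i), OP(-), ID(c)


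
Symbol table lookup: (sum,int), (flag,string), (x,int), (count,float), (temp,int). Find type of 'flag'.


Lookup 'flag' → type string


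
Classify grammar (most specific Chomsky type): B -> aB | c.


Right-linear: every RHS is a terminal or a terminal followed by one nonterminal
Classification: Type 3 (Regular)


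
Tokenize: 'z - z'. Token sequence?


Scan left to right, longest-match per lexeme
Tokens: ID(z), OP(-), ID(z)


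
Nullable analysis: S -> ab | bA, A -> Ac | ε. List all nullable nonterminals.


A nonterminal is nullable iff some alternative derives ε (directly, or every symbol in it is nullable)
Nullable: {A}


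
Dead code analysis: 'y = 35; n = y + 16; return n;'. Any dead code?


y is read by n's definition; n is returned
No dead code


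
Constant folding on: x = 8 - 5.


8 - 5 = 3 at compile time
Optimized: x = 3


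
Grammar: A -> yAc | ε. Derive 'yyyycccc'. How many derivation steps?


Derivation: A => yAc => yyAcc => yyyAccc => yyyyAcccc => yyyycccc
Steps: 5


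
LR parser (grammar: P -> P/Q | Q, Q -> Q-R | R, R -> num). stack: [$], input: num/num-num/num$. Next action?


no handle on stack; shift 'num'
Action: shift


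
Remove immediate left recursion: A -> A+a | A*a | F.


Left-recursive alternatives: A+a, A*a; non-recursive: F
Introduce A': A -> FA', A' -> +aA' | *aA' | ε


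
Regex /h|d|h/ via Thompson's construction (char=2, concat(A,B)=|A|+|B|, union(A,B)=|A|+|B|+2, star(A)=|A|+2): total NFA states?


Syntax tree has 3 char leaf(s), 2 union(s), 0 star(s)
chars contribute 3×2 = 6; each union adds +2; each star adds +2
Total: 6 + 4 + 0 = 10 states


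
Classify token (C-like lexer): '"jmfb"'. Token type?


Pattern: double-quoted sequence
Type: STRING_LITERAL


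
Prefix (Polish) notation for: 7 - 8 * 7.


'*' binds tighter: tree is (- 7 (* 8 7))
Prefix: - 7 * 8 7


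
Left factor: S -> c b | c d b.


Common prefix: 'c'
Factored: S -> c S', S' -> b | d b


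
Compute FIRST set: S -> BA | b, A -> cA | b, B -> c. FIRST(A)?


Per alternative of A: FIRST(cA) = {c}; FIRST(b) = {b}
FIRST(A) = {b, c}


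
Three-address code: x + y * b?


Break into single-operator statements:
t1 = y * b
t2 = x + t1


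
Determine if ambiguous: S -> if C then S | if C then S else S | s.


dangling else: 'if C then if C then s else s' parses two ways
Ambiguous


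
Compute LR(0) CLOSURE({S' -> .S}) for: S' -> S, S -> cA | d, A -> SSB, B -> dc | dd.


Start: S' -> .S
For each item with dot before a nonterminal B, add B -> .γ for every B-production
Closure: [S' -> .S, S -> .cA, S -> .d]


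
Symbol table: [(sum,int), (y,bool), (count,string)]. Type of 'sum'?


Lookup 'sum' → type int


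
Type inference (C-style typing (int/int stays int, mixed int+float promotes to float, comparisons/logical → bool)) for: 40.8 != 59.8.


Operand types: float != float
Rule: comparison yields bool
Result type: bool


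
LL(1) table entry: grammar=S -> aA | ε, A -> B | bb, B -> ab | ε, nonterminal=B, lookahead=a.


For [B, a]: 'a' ∈ FIRST(ab)
Entry: B -> ab


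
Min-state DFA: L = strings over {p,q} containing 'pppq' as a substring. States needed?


KMP-style automaton: 4 progress states + 1 absorbing accept = 5
Minimal DFA: 5 states


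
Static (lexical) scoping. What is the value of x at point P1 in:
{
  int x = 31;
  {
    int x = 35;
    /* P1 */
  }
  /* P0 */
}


x declared in the same block as P1
x = 35


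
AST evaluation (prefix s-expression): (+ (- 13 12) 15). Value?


Evaluate inner: (- 13 12) = 1
Evaluate root: (+ 1 15) = 16
Result: 16


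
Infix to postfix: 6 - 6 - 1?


Left to right (same or higher precedence on left)
Postfix: 6 6 - 1 -


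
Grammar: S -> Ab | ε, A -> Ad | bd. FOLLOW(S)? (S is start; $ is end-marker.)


$ ∈ FOLLOW(S). For each A -> αBβ: add FIRST(β)\{ε} to FOLLOW(B); if β nullable, add FOLLOW(A).
FOLLOW(S) = {$}


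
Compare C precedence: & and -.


'-' is additive (level 9); '&' is bitwise AND (level 5)
Higher level binds tighter
'-' has higher precedence than '&'


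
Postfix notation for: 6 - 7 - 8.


Left to right (same or higher precedence on left)
Postfix: 6 7 - 8 -


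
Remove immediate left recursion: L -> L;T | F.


Left-recursive alternatives: L;T; non-recursive: F
Introduce L': L -> FL', L' -> ;TL' | ε


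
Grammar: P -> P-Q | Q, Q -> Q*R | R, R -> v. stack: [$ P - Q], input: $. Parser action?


handle 'P-Q' on top; lookahead ∈ FOLLOW(P) = {-, $}
Action: reduce (P -> P-Q)


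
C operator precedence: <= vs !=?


'<=' is relational (level 7); '!=' is equality (level 6)
Higher level binds tighter
'<=' has higher precedence than '!='


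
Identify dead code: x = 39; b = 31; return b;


x is assigned but never read
Dead: 'x = 39'


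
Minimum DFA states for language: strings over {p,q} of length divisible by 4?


Track length mod 4: states 0..3, accept at 0
Minimal DFA: 4 states


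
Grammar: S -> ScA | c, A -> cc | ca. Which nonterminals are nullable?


A nonterminal is nullable iff some alternative derives ε (directly, or every symbol in it is nullable)
Nullable: {}


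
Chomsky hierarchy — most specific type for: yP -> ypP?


LHS has context (more than one symbol) and |LHS| ≤ |RHS|
Classification: Type 1 (Context-Sensitive)


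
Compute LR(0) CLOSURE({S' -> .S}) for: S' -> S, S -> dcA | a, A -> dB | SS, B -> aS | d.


Start: S' -> .S
For each item with dot before a nonterminal B, add B -> .γ for every B-production
Closure: [S' -> .S, S -> .dcA, S -> .a]


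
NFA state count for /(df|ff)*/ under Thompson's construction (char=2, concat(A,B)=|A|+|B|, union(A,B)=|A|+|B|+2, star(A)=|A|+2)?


Syntax tree has 4 char leaf(s), 1 union(s), 1 star(s)
chars contribute 4×2 = 8; each union adds +2; each star adds +2
Total: 8 + 2 + 2 = 12 states


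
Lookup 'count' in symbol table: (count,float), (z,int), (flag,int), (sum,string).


Lookup 'count' → type float


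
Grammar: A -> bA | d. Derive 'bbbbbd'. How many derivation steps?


Derivation: A => bA => bbA => bbbA => bbbbA => bbbbbA => bbbbbd
Steps: 6


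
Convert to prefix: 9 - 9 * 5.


'*' binds tighter: tree is (- 9 (* 9 5))
Prefix: - 9 * 9 5


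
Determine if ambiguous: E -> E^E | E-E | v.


'v^v-v' has two parse trees (no precedence encoded between ^ and -)
Ambiguous


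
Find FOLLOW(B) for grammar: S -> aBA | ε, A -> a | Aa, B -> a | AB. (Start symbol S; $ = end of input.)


$ ∈ FOLLOW(S). For each A -> αBβ: add FIRST(β)\{ε} to FOLLOW(B); if β nullable, add FOLLOW(A).
FOLLOW(B) = {a}


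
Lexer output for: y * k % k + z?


Scan left to right, longest-match per lexeme
Tokens: ID(y), OP(*), ID(k), OP(%), ID(k), OP(+), ID(z)


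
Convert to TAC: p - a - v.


Break into single-operator statements:
t1 = p - a
t2 = t1 - v


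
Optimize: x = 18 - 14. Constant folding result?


18 - 14 = 4 at compile time
Optimized: x = 4


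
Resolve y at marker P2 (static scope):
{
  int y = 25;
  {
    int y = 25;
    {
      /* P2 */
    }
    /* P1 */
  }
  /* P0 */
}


P2's block does not declare y; resolves to the enclosing declaration at depth 1
y = 25


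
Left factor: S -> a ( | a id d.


Common prefix: 'a'
Factored: S -> a S', S' -> ( | id d


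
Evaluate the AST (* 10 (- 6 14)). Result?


Evaluate inner: (- 6 14) = -8
Evaluate root: (* 10 -8) = -80
Result: -80


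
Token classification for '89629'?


Pattern: digits only
Type: INTEGER_LITERAL


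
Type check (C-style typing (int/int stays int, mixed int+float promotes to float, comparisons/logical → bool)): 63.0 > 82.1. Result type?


Operand types: float > float
Rule: comparison yields bool
Result type: bool


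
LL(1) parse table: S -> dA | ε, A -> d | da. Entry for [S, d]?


For [S, d]: 'd' ∈ FIRST(dA)
Entry: S -> dA


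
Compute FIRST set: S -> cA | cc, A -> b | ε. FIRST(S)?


Per alternative of S: FIRST(cA) = {c}; FIRST(cc) = {c}
FIRST(S) = {c}


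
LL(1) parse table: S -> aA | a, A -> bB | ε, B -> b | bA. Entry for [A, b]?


For [A, b]: 'b' ∈ FIRST(bB)
Entry: A -> bB


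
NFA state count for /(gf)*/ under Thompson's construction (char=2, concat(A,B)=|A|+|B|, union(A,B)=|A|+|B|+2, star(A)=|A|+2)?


Syntax tree has 2 char leaf(s), 0 union(s), 1 star(s)
chars contribute 2×2 = 4; each union adds +2; each star adds +2
Total: 4 + 0 + 2 = 6 states


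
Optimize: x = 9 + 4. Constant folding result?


9 + 4 = 13 at compile time
Optimized: x = 13


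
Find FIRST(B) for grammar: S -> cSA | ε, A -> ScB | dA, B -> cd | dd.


Per alternative of B: FIRST(cd) = {c}; FIRST(dd) = {d}
FIRST(B) = {c, d}


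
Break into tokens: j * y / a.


Scan left to right, longest-match per lexeme
Tokens: ID(j), OP(*), ID(y), OP(/), ID(a)


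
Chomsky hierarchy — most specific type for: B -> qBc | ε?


Single nonterminal LHS, but q^n c^n is not regular
Classification: Type 2 (Context-Free)


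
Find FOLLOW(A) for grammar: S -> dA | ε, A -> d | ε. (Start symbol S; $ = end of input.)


$ ∈ FOLLOW(S). For each A -> αBβ: add FIRST(β)\{ε} to FOLLOW(B); if β nullable, add FOLLOW(A).
FOLLOW(A) = {$}


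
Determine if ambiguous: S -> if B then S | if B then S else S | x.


dangling else: 'if B then if B then x else x' parses two ways
Ambiguous


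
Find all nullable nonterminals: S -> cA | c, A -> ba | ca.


A nonterminal is nullable iff some alternative derives ε (directly, or every symbol in it is nullable)
Nullable: {}


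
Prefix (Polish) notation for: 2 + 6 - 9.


left-to-right (same/higher precedence on left): tree is (- (+ 2 6) 9)
Prefix: - + 2 6 9


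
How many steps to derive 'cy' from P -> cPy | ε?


Derivation: P => cPy => cy
Steps: 2


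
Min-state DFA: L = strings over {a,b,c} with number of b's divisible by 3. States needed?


Track (count of b) mod 3: states 0..2, accept at 0
Minimal DFA: 3 states


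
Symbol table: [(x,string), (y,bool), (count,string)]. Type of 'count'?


Lookup 'count' → type string


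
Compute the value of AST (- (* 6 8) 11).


Evaluate inner: (* 6 8) = 48
Evaluate root: (- 48 11) = 37
Result: 37


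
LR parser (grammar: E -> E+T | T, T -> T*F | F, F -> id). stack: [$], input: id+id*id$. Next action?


no handle on stack; shift 'id'
Action: shift


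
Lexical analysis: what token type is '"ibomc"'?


Pattern: double-quoted sequence
Type: STRING_LITERAL


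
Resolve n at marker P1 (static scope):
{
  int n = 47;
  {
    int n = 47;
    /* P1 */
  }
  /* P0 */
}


n declared in the same block as P1
n = 47


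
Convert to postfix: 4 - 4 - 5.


Left to right (same or higher precedence on left)
Postfix: 4 4 - 5 -


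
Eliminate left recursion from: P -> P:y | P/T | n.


Left-recursive alternatives: P:y, P/T; non-recursive: n
Introduce P': P -> nP', P' -> :yP' | /TP' | ε


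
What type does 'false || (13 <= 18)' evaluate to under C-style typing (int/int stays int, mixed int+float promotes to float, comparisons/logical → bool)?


Operand types: bool || bool
Rule: logical operators take bool operands and yield bool
Result type: bool


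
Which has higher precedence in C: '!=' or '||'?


'!=' is equality (level 6); '||' is logical OR (level 1)
Higher level binds tighter
'!=' has higher precedence than '||'


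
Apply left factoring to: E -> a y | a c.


Common prefix: 'a'
Factored: E -> a E', E' -> y | c


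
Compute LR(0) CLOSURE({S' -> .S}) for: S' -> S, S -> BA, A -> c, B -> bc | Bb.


Start: S' -> .S
For each item with dot before a nonterminal B, add B -> .γ for every B-production
Closure: [S' -> .S, S -> .BA, B -> .bc, B -> .Bb]


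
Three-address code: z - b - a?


Break into single-operator statements:
t1 = z - b
t2 = t1 - a


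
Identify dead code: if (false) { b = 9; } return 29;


condition is constant false, so the whole block is unreachable
Dead: 'if (false) { b = 9; }'


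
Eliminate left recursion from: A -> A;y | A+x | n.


Left-recursive alternatives: A;y, A+x; non-recursive: n
Introduce A': A -> nA', A' -> ;yA' | +xA' | ε


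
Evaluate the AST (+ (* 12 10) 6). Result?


Evaluate inner: (* 12 10) = 120
Evaluate root: (+ 120 6) = 126
Result: 126


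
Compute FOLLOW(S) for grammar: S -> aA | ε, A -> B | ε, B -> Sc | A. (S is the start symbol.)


$ ∈ FOLLOW(S). For each A -> αBβ: add FIRST(β)\{ε} to FOLLOW(B); if β nullable, add FOLLOW(A).
FOLLOW(S) = {$, c}


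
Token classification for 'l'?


Pattern: letter/underscore followed by alphanumerics, not a keyword
Type: IDENTIFIER


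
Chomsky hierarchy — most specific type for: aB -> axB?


LHS has context (more than one symbol) and |LHS| ≤ |RHS|
Classification: Type 1 (Context-Sensitive)


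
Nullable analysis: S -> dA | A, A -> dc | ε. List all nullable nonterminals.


A nonterminal is nullable iff some alternative derives ε (directly, or every symbol in it is nullable)
Nullable: {A, S}


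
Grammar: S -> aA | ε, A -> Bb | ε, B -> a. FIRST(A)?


Per alternative of A: FIRST(Bb) = {a}; FIRST(ε) = {ε}
FIRST(A) = {a, ε}


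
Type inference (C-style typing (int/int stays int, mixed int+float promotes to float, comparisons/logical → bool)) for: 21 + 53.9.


Operand types: int + float
Rule: mixed int/float promotes to float; int/int stays int
Result type: float


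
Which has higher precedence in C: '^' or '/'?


'/' is multiplicative (level 10); '^' is bitwise XOR (level 4)
Higher level binds tighter
'/' has higher precedence than '^'


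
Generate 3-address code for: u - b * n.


Break into single-operator statements:
t1 = b * n
t2 = u - t1


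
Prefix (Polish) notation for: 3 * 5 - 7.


left-to-right (same/higher precedence on left): tree is (- (* 3 5) 7)
Prefix: - * 3 5 7


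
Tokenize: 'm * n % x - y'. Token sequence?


Scan left to right, longest-match per lexeme
Tokens: ID(m), OP(*), ID(n), OP(%), ID(x), OP(-), ID(y)


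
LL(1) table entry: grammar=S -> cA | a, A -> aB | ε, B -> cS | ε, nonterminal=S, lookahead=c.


For [S, c]: 'c' ∈ FIRST(cA)
Entry: S -> cA


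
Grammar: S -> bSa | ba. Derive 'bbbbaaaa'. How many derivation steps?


Derivation: S => bSa => bbSaa => bbbSaaa => bbbbaaaa
Steps: 4


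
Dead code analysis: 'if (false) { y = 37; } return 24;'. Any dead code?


condition is constant false, so the whole block is unreachable
Dead: 'if (false) { y = 37; }'


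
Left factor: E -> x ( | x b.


Common prefix: 'x'
Factored: E -> x E', E' -> ( | b


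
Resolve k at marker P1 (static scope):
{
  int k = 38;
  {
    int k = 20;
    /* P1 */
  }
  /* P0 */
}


k declared in the same block as P1
k = 20


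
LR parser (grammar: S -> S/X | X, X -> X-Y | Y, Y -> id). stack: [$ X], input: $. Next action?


lookahead ∉ {-} so X won't extend; reduce S -> X
Action: reduce (S -> X)


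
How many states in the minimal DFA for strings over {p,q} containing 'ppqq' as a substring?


KMP-style automaton: 4 progress states + 1 absorbing accept = 5
Minimal DFA: 5 states


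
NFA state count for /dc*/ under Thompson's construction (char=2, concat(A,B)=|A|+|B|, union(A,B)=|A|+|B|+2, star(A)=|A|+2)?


Syntax tree has 2 char leaf(s), 0 union(s), 1 star(s)
chars contribute 2×2 = 4; each union adds +2; each star adds +2
Total: 4 + 0 + 2 = 6 states


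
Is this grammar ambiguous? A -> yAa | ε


balanced y^n…a^n: each string has a unique parse
Unambiguous


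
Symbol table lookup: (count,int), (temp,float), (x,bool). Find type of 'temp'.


Lookup 'temp' → type float


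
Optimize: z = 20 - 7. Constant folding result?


20 - 7 = 13 at compile time
Optimized: z = 13


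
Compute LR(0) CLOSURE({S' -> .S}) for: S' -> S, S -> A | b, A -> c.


Start: S' -> .S
For each item with dot before a nonterminal B, add B -> .γ for every B-production
Closure: [S' -> .S, S -> .A, S -> .b, A -> .c]


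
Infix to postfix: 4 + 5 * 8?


* has higher precedence, evaluate 5*8 first
Postfix: 4 5 8 * +


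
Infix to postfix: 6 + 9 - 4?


Left to right (same or higher precedence on left)
Postfix: 6 9 + 4 -


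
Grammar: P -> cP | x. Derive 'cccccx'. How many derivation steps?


Derivation: P => cP => ccP => cccP => ccccP => cccccP => cccccx
Steps: 6


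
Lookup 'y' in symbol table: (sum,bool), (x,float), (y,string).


Lookup 'y' → type string


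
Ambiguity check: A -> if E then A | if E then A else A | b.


dangling else: 'if E then if E then b else b' parses two ways
Ambiguous


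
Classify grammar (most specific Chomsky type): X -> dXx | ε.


Single nonterminal LHS, but d^n x^n is not regular
Classification: Type 2 (Context-Free)


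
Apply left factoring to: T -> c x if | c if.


Common prefix: 'c'
Factored: T -> c T', T' -> x if | if


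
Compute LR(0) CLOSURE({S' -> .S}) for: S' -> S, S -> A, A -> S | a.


Start: S' -> .S
For each item with dot before a nonterminal B, add B -> .γ for every B-production
Closure: [S' -> .S, S -> .A, A -> .S, A -> .a]


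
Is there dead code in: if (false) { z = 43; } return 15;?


condition is constant false, so the whole block is unreachable
Dead: 'if (false) { z = 43; }'


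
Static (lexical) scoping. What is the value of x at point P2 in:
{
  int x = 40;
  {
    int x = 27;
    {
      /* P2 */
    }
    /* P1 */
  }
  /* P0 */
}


P2's block does not declare x; resolves to the enclosing declaration at depth 1
x = 27


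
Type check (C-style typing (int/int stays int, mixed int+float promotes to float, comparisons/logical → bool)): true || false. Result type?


Operand types: bool || bool
Rule: logical operators take bool operands and yield bool
Result type: bool


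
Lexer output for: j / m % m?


Scan left to right, longest-match per lexeme
Tokens: ID(j), OP(/), ID(m), OP(%), ID(m)


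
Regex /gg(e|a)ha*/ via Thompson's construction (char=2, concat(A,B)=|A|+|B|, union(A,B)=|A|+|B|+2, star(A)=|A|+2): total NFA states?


Syntax tree has 6 char leaf(s), 1 union(s), 1 star(s)
chars contribute 6×2 = 12; each union adds +2; each star adds +2
Total: 12 + 2 + 2 = 16 states


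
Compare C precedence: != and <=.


'<=' is relational (level 7); '!=' is equality (level 6)
Higher level binds tighter
'<=' has higher precedence than '!='


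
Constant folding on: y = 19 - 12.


19 - 12 = 7 at compile time
Optimized: y = 7


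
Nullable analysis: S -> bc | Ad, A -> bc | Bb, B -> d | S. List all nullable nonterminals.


A nonterminal is nullable iff some alternative derives ε (directly, or every symbol in it is nullable)
Nullable: {}
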